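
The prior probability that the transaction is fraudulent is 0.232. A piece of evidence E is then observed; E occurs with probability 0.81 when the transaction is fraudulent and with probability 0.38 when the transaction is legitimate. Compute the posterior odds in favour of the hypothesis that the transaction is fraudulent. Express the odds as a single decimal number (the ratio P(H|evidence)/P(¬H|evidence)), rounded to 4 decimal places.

Posterior odds ≈ 0.6439

Prior odds = 0.232/(1−0.232) = 0.30208. In log-odds, ln(0.30208) = -1.1971.
Add log likelihood ratio: ln(2.1316) = 0.75686.
Posterior log-odds = -0.44019, so posterior odds = exp(-0.44019) = 0.64391.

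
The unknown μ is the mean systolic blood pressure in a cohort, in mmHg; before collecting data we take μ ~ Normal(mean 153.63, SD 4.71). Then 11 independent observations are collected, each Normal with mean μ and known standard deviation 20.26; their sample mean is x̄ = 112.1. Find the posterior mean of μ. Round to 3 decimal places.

Posterior mean ≈ 138.146

Prior precision 1/τ₀² = 1/4.71² = 0.0450773; data precision n/σ² = 11/20.26² = 0.0267987.
Posterior precision = 0.0450773 + 0.0267987 = 0.0718760.
Posterior mean = (0.0450773·153.63 + 0.0267987·112.1) / 0.0718760 = 138.146.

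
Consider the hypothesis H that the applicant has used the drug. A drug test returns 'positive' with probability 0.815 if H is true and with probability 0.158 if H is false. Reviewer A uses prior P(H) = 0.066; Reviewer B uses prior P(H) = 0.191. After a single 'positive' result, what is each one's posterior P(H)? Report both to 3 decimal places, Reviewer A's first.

P('+'|H) = 0.815, P('+'|¬H) = 0.158.
Reviewer A: numerator 0.815·0.066 = 0.053790; evidence = 0.053790+0.158·0.934 = 0.20136; posterior = 0.267.
Reviewer B: numerator 0.815·0.191 = 0.15566; evidence = 0.15566+0.158·0.809 = 0.28349; posterior = 0.549.

Reviewer A: 0.267; Reviewer B: 0.549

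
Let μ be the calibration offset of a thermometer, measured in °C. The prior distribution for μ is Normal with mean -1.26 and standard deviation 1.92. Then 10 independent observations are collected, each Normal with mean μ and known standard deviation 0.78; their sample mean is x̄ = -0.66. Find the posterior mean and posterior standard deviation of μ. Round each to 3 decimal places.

With known σ, the Normal prior is conjugate. Weight on the data is w = (n/σ²)/(n/σ² + 1/τ₀²) = 16.4366/(16.4366+0.271267) = 0.98376.
Posterior mean = w·x̄ + (1−w)·μ₀ = 0.98376·-0.66 + 0.016236·-1.26 = -0.670. Posterior variance = 1/(16.4366+0.271267) = 0.0598522, so SD = 0.245.

Posterior mean ≈ -0.670; posterior SD ≈ 0.245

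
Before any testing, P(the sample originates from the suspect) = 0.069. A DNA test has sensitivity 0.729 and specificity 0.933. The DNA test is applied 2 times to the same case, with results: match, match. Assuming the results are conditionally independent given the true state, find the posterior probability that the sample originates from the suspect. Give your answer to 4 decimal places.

With H the event that the sample originates from the suspect, the joint likelihood of the observed sequence is P(data|H) = 0.729·0.729 = 0.53144 and P(data|¬H) = 0.067·0.067 = 0.0044890.
Bayes: P(H|data) = 0.069·0.53144 / (0.069·0.53144 + 0.931·0.0044890) = 0.036669/0.040849 = 0.8977.

Posterior P(H) ≈ 0.8977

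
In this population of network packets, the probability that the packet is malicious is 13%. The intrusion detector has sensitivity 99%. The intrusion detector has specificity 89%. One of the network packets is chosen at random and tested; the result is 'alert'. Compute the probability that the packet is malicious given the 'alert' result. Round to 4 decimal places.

Write H for 'the packet is malicious'. Prior odds H:¬H = 0.13/0.87 = 0.14943. For the 'alert' outcome, the likelihood ratio is 0.99/0.11 = 9.0000.
Posterior odds = 0.14943 × 9.0000 = 1.3448, so P(H|E) = 1.3448/(1+1.3448) = 0.5735.

P(H | E) ≈ 0.5735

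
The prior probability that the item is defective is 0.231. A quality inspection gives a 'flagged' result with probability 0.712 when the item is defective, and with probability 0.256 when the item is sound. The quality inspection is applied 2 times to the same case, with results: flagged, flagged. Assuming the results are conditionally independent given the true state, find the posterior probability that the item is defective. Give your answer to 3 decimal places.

Posterior P(H) ≈ 0.699

With H the event that the item is defective, the joint likelihood of the observed sequence is P(data|H) = 0.712·0.712 = 0.50694 and P(data|¬H) = 0.256·0.256 = 0.065536.
Bayes: P(H|data) = 0.231·0.50694 / (0.231·0.50694 + 0.769·0.065536) = 0.11710/0.16750 = 0.6991.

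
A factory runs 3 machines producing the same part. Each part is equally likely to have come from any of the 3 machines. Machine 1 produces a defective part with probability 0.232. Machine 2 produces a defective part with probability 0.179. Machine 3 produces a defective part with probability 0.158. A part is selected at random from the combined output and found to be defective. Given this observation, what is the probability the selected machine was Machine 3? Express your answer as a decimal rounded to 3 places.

P(defective|M1) = 0.232; P(defective|M2) = 0.179; P(defective|M3) = 0.158.
Prior × likelihood for each source: 0.333333·0.232=0.07733, 0.333333·0.179=0.05967, 0.333333·0.158=0.05267. Summing gives P(defective) = 0.18967.
P(Machine 3 | defective) = 0.05267 / 0.18967 = 0.278.

Posterior probability ≈ 0.278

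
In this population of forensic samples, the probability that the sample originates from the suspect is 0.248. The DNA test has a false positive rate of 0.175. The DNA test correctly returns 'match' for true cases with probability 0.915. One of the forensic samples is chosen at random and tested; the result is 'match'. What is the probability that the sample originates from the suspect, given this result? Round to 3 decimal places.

P(H | E) ≈ 0.633

Write H for 'the sample originates from the suspect'. Prior odds H:¬H = 0.248/0.752 = 0.32979. For the 'match' outcome, the likelihood ratio is 0.915/0.175 = 5.2286.
Posterior odds = 0.32979 × 5.2286 = 1.7243, so P(H|E) = 1.7243/(1+1.7243) = 0.633.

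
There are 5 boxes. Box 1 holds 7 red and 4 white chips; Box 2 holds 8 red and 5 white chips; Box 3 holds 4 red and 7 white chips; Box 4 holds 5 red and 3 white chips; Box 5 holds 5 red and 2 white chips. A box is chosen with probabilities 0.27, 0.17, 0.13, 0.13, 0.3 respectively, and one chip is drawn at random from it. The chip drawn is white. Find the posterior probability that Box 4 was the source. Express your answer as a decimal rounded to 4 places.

P(white|Box 1) = 0.3636; P(white|Box 2) = 0.3846; P(white|Box 3) = 0.6364; P(white|Box 4) = 0.375; P(white|Box 5) = 0.2857.
Prior × likelihood for each source: 0.27·0.3636=0.09818, 0.17·0.3846=0.06538, 0.13·0.6364=0.08273, 0.13·0.375=0.04875, 0.3·0.2857=0.08571. Summing gives P(white) = 0.38076.
P(Box 4 | white) = 0.04875 / 0.38076 = 0.1280.

Posterior probability ≈ 0.1280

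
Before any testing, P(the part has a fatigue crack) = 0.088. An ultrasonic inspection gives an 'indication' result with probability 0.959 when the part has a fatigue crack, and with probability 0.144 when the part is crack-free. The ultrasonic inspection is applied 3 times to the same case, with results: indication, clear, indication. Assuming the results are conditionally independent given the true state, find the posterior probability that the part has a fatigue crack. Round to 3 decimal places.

Posterior P(H) ≈ 0.170

With H the event that the part has a fatigue crack, the joint likelihood of the observed sequence is P(data|H) = 0.959·0.041·0.959 = 0.037707 and P(data|¬H) = 0.144·0.856·0.144 = 0.017750.
Bayes: P(H|data) = 0.088·0.037707 / (0.088·0.037707 + 0.912·0.017750) = 0.0033182/0.019506 = 0.1701.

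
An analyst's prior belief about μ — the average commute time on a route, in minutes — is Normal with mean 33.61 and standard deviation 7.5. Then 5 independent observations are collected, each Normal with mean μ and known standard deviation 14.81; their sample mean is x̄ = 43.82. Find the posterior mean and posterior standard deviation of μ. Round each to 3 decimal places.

Prior precision 1/τ₀² = 1/7.5² = 0.0177778; data precision n/σ² = 5/14.81² = 0.0227961.
Posterior precision = 0.0177778 + 0.0227961 = 0.0405738, giving posterior SD = 1/√0.0405738 = 4.965.
Posterior mean = (0.0177778·33.61 + 0.0227961·43.82) / 0.0405738 = 39.346.

Posterior mean ≈ 39.346; posterior SD ≈ 4.965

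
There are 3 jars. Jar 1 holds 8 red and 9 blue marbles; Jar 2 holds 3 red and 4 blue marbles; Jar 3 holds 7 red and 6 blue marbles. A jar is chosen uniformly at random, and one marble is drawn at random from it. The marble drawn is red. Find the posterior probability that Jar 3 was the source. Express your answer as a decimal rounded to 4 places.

Posterior probability ≈ 0.3746

Tabulate prior·likelihood by source: [1] prior 0.333333, lik 0.4706, product 0.1569; [2] prior 0.333333, lik 0.4286, product 0.1429; [3] prior 0.333333, lik 0.5385, product 0.1795.
Normalizing constant = 0.47921; the posterior for Jar 3 is its product over the sum, 0.1795/0.47921 = 0.3746.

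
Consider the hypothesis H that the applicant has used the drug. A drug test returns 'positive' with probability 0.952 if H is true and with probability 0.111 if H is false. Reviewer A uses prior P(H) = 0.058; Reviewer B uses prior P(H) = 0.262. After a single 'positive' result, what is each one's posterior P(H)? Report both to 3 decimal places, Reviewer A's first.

Reviewer A: 0.346; Reviewer B: 0.753

The likelihood ratio for a 'positive' result is 0.952/0.111 = 8.5766.
Reviewer A: prior odds 0.058/0.942 = 0.061571; posterior odds 0.52807; posterior probability 0.346.
Reviewer B: prior odds 0.262/0.738 = 0.35501; posterior odds 3.0448; posterior probability 0.753.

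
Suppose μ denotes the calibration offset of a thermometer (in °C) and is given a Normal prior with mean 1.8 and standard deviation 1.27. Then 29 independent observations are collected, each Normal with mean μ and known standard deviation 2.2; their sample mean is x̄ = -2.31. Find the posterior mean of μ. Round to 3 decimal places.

Prior precision 1/τ₀² = 1/1.27² = 0.620001; data precision n/σ² = 29/2.2² = 5.99174.
Posterior precision = 0.620001 + 5.99174 = 6.61174.
Posterior mean = (0.620001·1.8 + 5.99174·-2.31) / 6.61174 = -1.925.

Posterior mean ≈ -1.925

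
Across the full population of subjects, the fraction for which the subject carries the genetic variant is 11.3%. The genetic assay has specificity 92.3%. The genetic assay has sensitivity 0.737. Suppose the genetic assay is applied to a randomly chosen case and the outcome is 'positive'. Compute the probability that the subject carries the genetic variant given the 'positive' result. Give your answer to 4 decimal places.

Let H be the event that the subject carries the genetic variant. P(H) = 0.113, so P(¬H) = 0.887. With E the 'positive' result, P(E|H) = 0.737 and P(E|¬H) = 0.077.
P(E) = 0.737·0.113 + 0.077·0.887 = 0.083281 + 0.068299 = 0.15158.
By Bayes' theorem, P(H|E) = 0.083281 / 0.15158 = 0.5494.

P(H | E) ≈ 0.5494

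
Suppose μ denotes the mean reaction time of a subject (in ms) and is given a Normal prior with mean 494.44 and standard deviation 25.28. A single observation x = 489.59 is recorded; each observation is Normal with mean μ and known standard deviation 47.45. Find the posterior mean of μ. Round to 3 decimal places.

Posterior mean ≈ 493.368

Prior precision 1/τ₀² = 1/25.28² = 0.00156475; data precision n/σ² = 1/47.45² = 0.00044415.
Posterior precision = 0.00156475 + 0.00044415 = 0.00200890.
Posterior mean = (0.00156475·494.44 + 0.00044415·489.59) / 0.00200890 = 493.368.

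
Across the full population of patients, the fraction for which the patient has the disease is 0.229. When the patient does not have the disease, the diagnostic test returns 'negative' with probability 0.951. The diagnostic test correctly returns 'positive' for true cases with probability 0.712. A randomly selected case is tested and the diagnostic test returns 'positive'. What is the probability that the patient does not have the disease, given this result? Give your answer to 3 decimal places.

Write H for 'the patient has the disease'. Prior odds H:¬H = 0.229/0.771 = 0.29702. For the 'positive' outcome, the likelihood ratio is 0.712/0.049 = 14.531.
Posterior odds = 0.29702 × 14.531 = 4.3158, so P(H|E) = 4.3158/(1+4.3158) = 0.812. Then P(¬H|E) = 1 − 0.812 = 0.188.

P(¬H | E) ≈ 0.188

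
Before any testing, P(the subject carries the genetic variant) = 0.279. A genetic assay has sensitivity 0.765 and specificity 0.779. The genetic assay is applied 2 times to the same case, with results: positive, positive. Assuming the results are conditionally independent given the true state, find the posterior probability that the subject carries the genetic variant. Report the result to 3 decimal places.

Posterior P(H) ≈ 0.823

Let H be the event that the subject carries the genetic variant; start with P(H) = 0.279. P('positive'|H) = 0.765, P('positive'|¬H) = 0.221.
Update on result 1 ('positive'): P(H) ← 0.765·0.2790 / (0.765·0.2790 + 0.221·0.7210) = 0.21344/0.37278 = 0.5726.
Update on result 2 ('positive'): P(H) ← 0.765·0.5726 / (0.765·0.5726 + 0.221·0.4274) = 0.43801/0.53247 = 0.8226.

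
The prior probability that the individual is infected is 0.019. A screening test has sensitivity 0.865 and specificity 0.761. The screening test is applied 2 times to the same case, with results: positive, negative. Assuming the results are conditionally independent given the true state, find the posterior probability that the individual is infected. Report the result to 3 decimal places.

Let H be the event that the individual is infected; start with P(H) = 0.019. P('positive'|H) = 0.865, P('positive'|¬H) = 0.239.
Update on result 1 ('positive'): P(H) ← 0.865·0.0190 / (0.865·0.0190 + 0.239·0.9810) = 0.016435/0.25089 = 0.0655.
Update on result 2 ('negative'): P(H) ← 0.135·0.0655 / (0.135·0.0655 + 0.761·0.9345) = 0.0088433/0.71999 = 0.0123.

Posterior P(H) ≈ 0.012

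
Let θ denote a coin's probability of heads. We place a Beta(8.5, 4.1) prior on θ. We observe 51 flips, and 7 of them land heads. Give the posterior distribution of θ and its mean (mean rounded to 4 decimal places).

The binomial likelihood is conjugate to the Beta prior: with 7 successes and 44 failures, the posterior is Beta(8.5+7, 4.1+44) = Beta(15.5, 48.1).
Posterior mean = α/(α+β) = 15.5/63.6 = 0.2437.

Posterior: Beta(15.5, 48.1); mean ≈ 0.2437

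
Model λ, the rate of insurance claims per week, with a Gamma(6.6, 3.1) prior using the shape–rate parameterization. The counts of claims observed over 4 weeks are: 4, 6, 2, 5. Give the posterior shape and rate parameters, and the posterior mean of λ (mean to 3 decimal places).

The Poisson likelihood adds the total count to the shape and the number of exposure periods to the rate. Here ∑xᵢ = 17 and n = 4, so shape 6.6→23.6 and rate 3.1→7.1.
Posterior mean = shape/rate = 23.6/7.1 = 3.324.

Posterior: Gamma(shape=23.6, rate=7.1); mean ≈ 3.324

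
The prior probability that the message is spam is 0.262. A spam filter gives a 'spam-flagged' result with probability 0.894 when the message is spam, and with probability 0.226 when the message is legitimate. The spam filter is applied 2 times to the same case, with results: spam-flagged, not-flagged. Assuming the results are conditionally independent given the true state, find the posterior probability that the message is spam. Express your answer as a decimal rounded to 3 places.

Let H be the event that the message is spam; start with P(H) = 0.262. P('spam-flagged'|H) = 0.894, P('spam-flagged'|¬H) = 0.226.
Update on result 1 ('spam-flagged'): P(H) ← 0.894·0.2620 / (0.894·0.2620 + 0.226·0.7380) = 0.23423/0.40102 = 0.5841.
Update on result 2 ('not-flagged'): P(H) ← 0.106·0.5841 / (0.106·0.5841 + 0.774·0.4159) = 0.061913/0.38383 = 0.1613.

Posterior P(H) ≈ 0.161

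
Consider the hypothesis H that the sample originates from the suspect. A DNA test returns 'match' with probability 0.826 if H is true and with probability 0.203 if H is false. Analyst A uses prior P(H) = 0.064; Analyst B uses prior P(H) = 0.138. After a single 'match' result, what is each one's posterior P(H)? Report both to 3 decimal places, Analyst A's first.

Analyst A: 0.218; Analyst B: 0.394

The likelihood ratio for a 'match' result is 0.826/0.203 = 4.0690.
Analyst A: prior odds 0.064/0.936 = 0.068376; posterior odds 0.27822; posterior probability 0.218.
Analyst B: prior odds 0.138/0.862 = 0.16009; posterior odds 0.65141; posterior probability 0.394.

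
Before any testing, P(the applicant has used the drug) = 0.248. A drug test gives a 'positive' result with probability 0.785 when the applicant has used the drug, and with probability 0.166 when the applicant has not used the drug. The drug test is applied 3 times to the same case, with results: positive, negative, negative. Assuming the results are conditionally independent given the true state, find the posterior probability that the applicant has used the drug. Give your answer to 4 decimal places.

Posterior P(H) ≈ 0.0939

With H the event that the applicant has used the drug, the joint likelihood of the observed sequence is P(data|H) = 0.785·0.215·0.215 = 0.036287 and P(data|¬H) = 0.166·0.834·0.834 = 0.11546.
Bayes: P(H|data) = 0.248·0.036287 / (0.248·0.036287 + 0.752·0.11546) = 0.0089991/0.095827 = 0.0939.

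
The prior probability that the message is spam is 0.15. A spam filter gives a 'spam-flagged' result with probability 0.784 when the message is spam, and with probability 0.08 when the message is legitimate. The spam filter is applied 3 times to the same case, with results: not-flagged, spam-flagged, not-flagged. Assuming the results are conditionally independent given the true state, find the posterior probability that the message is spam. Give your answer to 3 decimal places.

Posterior P(H) ≈ 0.087

Let H be the event that the message is spam; start with P(H) = 0.15. P('spam-flagged'|H) = 0.784, P('spam-flagged'|¬H) = 0.08.
Update on result 1 ('not-flagged'): P(H) ← 0.216·0.1500 / (0.216·0.1500 + 0.92·0.8500) = 0.032400/0.81440 = 0.0398.
Update on result 2 ('spam-flagged'): P(H) ← 0.784·0.0398 / (0.784·0.0398 + 0.08·0.9602) = 0.031191/0.10801 = 0.2888.
Update on result 3 ('not-flagged'): P(H) ← 0.216·0.2888 / (0.216·0.2888 + 0.92·0.7112) = 0.062377/0.71670 = 0.0870.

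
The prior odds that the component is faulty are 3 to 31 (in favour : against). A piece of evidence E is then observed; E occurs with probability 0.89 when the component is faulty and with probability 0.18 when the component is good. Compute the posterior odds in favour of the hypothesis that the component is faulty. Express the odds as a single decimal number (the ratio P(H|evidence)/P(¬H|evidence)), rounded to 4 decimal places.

Prior odds = 3/31 = 0.096774. In log-odds, ln(0.096774) = -2.3354.
Add log likelihood ratio: ln(4.9444) = 1.5983.
Posterior log-odds = -0.73711, so posterior odds = exp(-0.73711) = 0.47849.

Posterior odds ≈ 0.4785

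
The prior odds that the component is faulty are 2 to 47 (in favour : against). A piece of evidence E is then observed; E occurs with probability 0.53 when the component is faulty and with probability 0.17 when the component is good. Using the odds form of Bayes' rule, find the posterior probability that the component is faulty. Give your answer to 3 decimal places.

Posterior probability ≈ 0.117

Prior odds = 2/47 = 0.042553. In log-odds, ln(0.042553) = -3.1570.
Add log likelihood ratio: ln(3.1176) = 1.1371.
Posterior log-odds = -2.0199, so posterior odds = exp(-2.0199) = 0.13267. Converting, P(H|E) = 0.13267/1.1327 = 0.117.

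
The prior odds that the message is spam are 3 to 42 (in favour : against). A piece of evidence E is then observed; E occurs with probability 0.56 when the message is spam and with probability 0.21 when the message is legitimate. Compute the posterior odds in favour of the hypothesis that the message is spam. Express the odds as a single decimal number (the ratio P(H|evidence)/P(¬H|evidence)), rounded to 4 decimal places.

Posterior odds ≈ 0.1905

Prior odds = 3/42 = 0.071429. In log-odds, ln(0.071429) = -2.6391.
Add log likelihood ratio: ln(2.6667) = 0.98083.
Posterior log-odds = -1.6582, so posterior odds = exp(-1.6582) = 0.19048.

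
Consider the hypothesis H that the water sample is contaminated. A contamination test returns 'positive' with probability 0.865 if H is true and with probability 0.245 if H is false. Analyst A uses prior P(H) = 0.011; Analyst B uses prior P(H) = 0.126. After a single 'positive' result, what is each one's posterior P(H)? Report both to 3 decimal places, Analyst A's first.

Analyst A: 0.038; Analyst B: 0.337

The likelihood ratio for a 'positive' result is 0.865/0.245 = 3.5306.
Analyst A: prior odds 0.011/0.989 = 0.011122; posterior odds 0.039269; posterior probability 0.038.
Analyst B: prior odds 0.126/0.874 = 0.14416; posterior odds 0.50899; posterior probability 0.337.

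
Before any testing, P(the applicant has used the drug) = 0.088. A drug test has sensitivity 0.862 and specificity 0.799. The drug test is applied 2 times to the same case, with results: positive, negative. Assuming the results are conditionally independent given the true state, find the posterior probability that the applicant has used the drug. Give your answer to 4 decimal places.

Let H be the event that the applicant has used the drug; start with P(H) = 0.088. P('positive'|H) = 0.862, P('positive'|¬H) = 0.201.
Update on result 1 ('positive'): P(H) ← 0.862·0.0880 / (0.862·0.0880 + 0.201·0.9120) = 0.075856/0.25917 = 0.2927.
Update on result 2 ('negative'): P(H) ← 0.138·0.2927 / (0.138·0.2927 + 0.799·0.7073) = 0.040391/0.60553 = 0.0667.

Posterior P(H) ≈ 0.0667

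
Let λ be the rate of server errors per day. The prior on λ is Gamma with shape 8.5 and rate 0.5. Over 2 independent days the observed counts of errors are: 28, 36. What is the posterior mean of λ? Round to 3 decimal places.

The Poisson likelihood adds the total count to the shape and the number of exposure periods to the rate. Here ∑xᵢ = 64 and n = 2, so shape 8.5→72.5 and rate 0.5→2.5.
E[λ | data] = 72.5/2.5 = 29.000.

Posterior mean ≈ 29.000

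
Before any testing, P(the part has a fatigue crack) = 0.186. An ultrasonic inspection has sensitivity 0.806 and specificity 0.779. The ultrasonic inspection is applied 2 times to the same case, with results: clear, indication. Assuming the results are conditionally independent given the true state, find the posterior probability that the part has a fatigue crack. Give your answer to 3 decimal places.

Let H be the event that the part has a fatigue crack; start with P(H) = 0.186. P('indication'|H) = 0.806, P('indication'|¬H) = 0.221.
Update on result 1 ('clear'): P(H) ← 0.194·0.1860 / (0.194·0.1860 + 0.779·0.8140) = 0.036084/0.67019 = 0.0538.
Update on result 2 ('indication'): P(H) ← 0.806·0.0538 / (0.806·0.0538 + 0.221·0.9462) = 0.043396/0.25250 = 0.1719.

Posterior P(H) ≈ 0.172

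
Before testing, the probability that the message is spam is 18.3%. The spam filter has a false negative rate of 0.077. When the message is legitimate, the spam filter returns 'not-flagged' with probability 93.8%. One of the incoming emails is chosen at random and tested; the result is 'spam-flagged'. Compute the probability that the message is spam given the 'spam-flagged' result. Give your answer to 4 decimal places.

P(H | E) ≈ 0.7693

Let H be the event that the message is spam. P(H) = 0.183, so P(¬H) = 0.817. With E the 'spam-flagged' result, P(E|H) = 0.923 and P(E|¬H) = 0.062.
P(E) = 0.923·0.183 + 0.062·0.817 = 0.16891 + 0.050654 = 0.21956.
By Bayes' theorem, P(H|E) = 0.16891 / 0.21956 = 0.7693.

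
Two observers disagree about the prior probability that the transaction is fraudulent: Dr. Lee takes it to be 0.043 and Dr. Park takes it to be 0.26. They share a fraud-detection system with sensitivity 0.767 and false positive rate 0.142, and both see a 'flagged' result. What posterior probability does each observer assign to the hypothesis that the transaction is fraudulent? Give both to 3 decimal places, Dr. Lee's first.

P('+'|H) = 0.767, P('+'|¬H) = 0.142.
Dr. Lee: numerator 0.767·0.043 = 0.032981; evidence = 0.032981+0.142·0.957 = 0.16887; posterior = 0.195.
Dr. Park: numerator 0.767·0.26 = 0.19942; evidence = 0.19942+0.142·0.74 = 0.30450; posterior = 0.655.

Dr. Lee: 0.195; Dr. Park: 0.655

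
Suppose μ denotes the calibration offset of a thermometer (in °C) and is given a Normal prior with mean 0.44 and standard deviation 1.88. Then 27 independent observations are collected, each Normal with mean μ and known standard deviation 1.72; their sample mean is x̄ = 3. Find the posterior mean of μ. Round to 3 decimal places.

Posterior mean ≈ 2.923

With known σ, the Normal prior is conjugate. Weight on the data is w = (n/σ²)/(n/σ² + 1/τ₀²) = 9.12655/(9.12655+0.282933) = 0.96993.
Posterior mean = w·x̄ + (1−w)·μ₀ = 0.96993·3 + 0.030069·0.44 = 2.923.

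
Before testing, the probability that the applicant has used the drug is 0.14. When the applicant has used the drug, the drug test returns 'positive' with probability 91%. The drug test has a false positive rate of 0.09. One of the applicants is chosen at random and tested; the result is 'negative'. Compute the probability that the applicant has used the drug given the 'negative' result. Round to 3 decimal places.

P(H | E) ≈ 0.016

Write H for 'the applicant has used the drug'. Prior odds H:¬H = 0.14/0.86 = 0.16279. For the 'negative' outcome, the likelihood ratio is 0.09/0.91 = 0.098901.
Posterior odds = 0.16279 × 0.098901 = 0.016100, so P(H|E) = 0.016100/(1+0.016100) = 0.016.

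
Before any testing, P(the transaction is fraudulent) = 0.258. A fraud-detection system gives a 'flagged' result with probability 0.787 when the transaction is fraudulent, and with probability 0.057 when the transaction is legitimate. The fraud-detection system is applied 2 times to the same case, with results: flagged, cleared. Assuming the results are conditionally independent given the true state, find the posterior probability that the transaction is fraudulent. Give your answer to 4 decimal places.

Posterior P(H) ≈ 0.5202

With H the event that the transaction is fraudulent, the joint likelihood of the observed sequence is P(data|H) = 0.787·0.213 = 0.16763 and P(data|¬H) = 0.057·0.943 = 0.053751.
Bayes: P(H|data) = 0.258·0.16763 / (0.258·0.16763 + 0.742·0.053751) = 0.043249/0.083132 = 0.5202.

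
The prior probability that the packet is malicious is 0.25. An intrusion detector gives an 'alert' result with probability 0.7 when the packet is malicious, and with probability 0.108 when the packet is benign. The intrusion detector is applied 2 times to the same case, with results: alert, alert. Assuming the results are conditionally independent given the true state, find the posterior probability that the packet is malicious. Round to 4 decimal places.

With H the event that the packet is malicious, the joint likelihood of the observed sequence is P(data|H) = 0.7·0.7 = 0.49000 and P(data|¬H) = 0.108·0.108 = 0.011664.
Bayes: P(H|data) = 0.25·0.49000 / (0.25·0.49000 + 0.75·0.011664) = 0.12250/0.13125 = 0.9333.

Posterior P(H) ≈ 0.9333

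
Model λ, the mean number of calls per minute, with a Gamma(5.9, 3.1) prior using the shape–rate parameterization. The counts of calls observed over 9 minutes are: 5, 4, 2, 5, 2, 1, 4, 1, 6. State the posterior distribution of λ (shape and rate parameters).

Posterior: Gamma(shape=35.9, rate=12.1)

The Poisson likelihood adds the total count to the shape and the number of exposure periods to the rate. Here ∑xᵢ = 30 and n = 9, so shape 5.9→35.9 and rate 3.1→12.1.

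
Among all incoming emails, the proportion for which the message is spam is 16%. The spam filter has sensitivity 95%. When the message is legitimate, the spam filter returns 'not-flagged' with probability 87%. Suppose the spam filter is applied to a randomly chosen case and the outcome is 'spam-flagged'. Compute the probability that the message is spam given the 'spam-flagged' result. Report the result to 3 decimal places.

P(H | E) ≈ 0.582

Let H be the event that the message is spam. P(H) = 0.16, so P(¬H) = 0.84. With E the 'spam-flagged' result, P(E|H) = 0.95 and P(E|¬H) = 0.13.
P(E) = 0.95·0.16 + 0.13·0.84 = 0.15200 + 0.10920 = 0.26120.
By Bayes' theorem, P(H|E) = 0.15200 / 0.26120 = 0.582.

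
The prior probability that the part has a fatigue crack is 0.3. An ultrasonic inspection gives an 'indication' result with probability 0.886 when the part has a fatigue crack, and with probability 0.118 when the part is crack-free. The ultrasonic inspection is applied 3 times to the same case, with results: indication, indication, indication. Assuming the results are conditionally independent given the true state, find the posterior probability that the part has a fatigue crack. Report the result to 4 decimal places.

With H the event that the part has a fatigue crack, the joint likelihood of the observed sequence is P(data|H) = 0.886·0.886·0.886 = 0.69551 and P(data|¬H) = 0.118·0.118·0.118 = 0.0016430.
Bayes: P(H|data) = 0.3·0.69551 / (0.3·0.69551 + 0.7·0.0016430) = 0.20865/0.20980 = 0.9945.

Posterior P(H) ≈ 0.9945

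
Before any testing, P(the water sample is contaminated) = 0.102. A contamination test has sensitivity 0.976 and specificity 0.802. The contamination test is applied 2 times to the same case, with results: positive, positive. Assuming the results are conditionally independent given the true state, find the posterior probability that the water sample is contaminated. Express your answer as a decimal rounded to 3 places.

With H the event that the water sample is contaminated, the joint likelihood of the observed sequence is P(data|H) = 0.976·0.976 = 0.95258 and P(data|¬H) = 0.198·0.198 = 0.039204.
Bayes: P(H|data) = 0.102·0.95258 / (0.102·0.95258 + 0.898·0.039204) = 0.097163/0.13237 = 0.7340.

Posterior P(H) ≈ 0.734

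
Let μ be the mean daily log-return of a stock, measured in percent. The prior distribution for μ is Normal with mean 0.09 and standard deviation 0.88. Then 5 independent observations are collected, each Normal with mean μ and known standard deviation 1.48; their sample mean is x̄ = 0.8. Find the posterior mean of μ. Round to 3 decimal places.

Posterior mean ≈ 0.543

Prior precision 1/τ₀² = 1/0.88² = 1.29132; data precision n/σ² = 5/1.48² = 2.28269.
Posterior precision = 1.29132 + 2.28269 = 3.57401.
Posterior mean = (1.29132·0.09 + 2.28269·0.8) / 3.57401 = 0.543.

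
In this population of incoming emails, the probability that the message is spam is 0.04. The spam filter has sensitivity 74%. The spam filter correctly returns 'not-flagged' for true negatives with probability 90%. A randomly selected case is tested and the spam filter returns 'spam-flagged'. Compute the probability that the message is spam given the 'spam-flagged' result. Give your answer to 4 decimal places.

P(H | E) ≈ 0.2357

Let H be the event that the message is spam. P(H) = 0.04, so P(¬H) = 0.96. With E the 'spam-flagged' result, P(E|H) = 0.74 and P(E|¬H) = 0.1.
P(E) = 0.74·0.04 + 0.1·0.96 = 0.029600 + 0.096000 = 0.12560.
By Bayes' theorem, P(H|E) = 0.029600 / 0.12560 = 0.2357.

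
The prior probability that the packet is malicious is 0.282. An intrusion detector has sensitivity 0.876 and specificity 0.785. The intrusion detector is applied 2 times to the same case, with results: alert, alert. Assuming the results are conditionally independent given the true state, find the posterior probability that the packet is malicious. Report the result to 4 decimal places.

With H the event that the packet is malicious, the joint likelihood of the observed sequence is P(data|H) = 0.876·0.876 = 0.76738 and P(data|¬H) = 0.215·0.215 = 0.046225.
Bayes: P(H|data) = 0.282·0.76738 / (0.282·0.76738 + 0.718·0.046225) = 0.21640/0.24959 = 0.8670.

Posterior P(H) ≈ 0.8670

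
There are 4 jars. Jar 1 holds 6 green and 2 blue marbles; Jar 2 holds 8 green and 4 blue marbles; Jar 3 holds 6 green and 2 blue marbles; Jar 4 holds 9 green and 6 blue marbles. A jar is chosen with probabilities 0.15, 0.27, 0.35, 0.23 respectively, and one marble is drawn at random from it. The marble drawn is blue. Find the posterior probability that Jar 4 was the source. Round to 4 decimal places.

P(blue|Jar 1) = 0.25; P(blue|Jar 2) = 0.3333; P(blue|Jar 3) = 0.25; P(blue|Jar 4) = 0.4.
Prior × likelihood for each source: 0.15·0.25=0.03750, 0.27·0.3333=0.09000, 0.35·0.25=0.08750, 0.23·0.4=0.09200. Summing gives P(blue) = 0.30700.
P(Jar 4 | blue) = 0.09200 / 0.30700 = 0.2997.

Posterior probability ≈ 0.2997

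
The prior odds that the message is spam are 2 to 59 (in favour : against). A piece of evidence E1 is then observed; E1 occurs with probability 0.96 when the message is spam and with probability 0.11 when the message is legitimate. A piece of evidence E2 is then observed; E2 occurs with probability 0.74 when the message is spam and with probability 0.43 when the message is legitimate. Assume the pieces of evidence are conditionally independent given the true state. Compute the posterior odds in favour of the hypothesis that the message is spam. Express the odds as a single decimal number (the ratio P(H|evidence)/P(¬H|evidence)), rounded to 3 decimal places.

Prior odds = 2/59 = 0.033898. In log-odds, ln(0.033898) = -3.3844.
Add log likelihood ratios: ln(8.7273) + ln(1.7209) = 2.7093.
Posterior log-odds = -0.67507, so posterior odds = exp(-0.67507) = 0.50912.

Posterior odds ≈ 0.509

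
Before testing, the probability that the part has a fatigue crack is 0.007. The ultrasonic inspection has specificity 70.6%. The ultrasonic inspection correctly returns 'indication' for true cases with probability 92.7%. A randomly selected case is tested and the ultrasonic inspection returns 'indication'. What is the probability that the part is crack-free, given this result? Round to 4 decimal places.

P(¬H | E) ≈ 0.9783

Let H be the event that the part has a fatigue crack. P(H) = 0.007, so P(¬H) = 0.993. With E the 'indication' result, P(E|H) = 0.927 and P(E|¬H) = 0.294.
P(E) = 0.927·0.007 + 0.294·0.993 = 0.0064890 + 0.29194 = 0.29843.
By Bayes' theorem, P(H|E) = 0.0064890 / 0.29843 = 0.0217. Hence P(¬H|E) = 1 − 0.0217 = 0.9783.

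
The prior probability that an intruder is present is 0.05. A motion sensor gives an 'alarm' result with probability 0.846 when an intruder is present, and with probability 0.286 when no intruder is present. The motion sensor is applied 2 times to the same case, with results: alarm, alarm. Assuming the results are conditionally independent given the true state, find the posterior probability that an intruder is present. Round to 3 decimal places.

Posterior P(H) ≈ 0.315

With H the event that an intruder is present, the joint likelihood of the observed sequence is P(data|H) = 0.846·0.846 = 0.71572 and P(data|¬H) = 0.286·0.286 = 0.081796.
Bayes: P(H|data) = 0.05·0.71572 / (0.05·0.71572 + 0.95·0.081796) = 0.035786/0.11349 = 0.3153.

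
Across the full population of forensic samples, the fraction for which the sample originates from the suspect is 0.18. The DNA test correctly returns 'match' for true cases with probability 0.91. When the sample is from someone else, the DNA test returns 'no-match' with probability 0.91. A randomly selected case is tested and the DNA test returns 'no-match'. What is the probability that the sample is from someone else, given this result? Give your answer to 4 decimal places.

Write H for 'the sample originates from the suspect'. Prior odds H:¬H = 0.18/0.82 = 0.21951. For the 'no-match' outcome, the likelihood ratio is 0.09/0.91 = 0.098901.
Posterior odds = 0.21951 × 0.098901 = 0.021710, so P(H|E) = 0.021710/(1+0.021710) = 0.0212. Then P(¬H|E) = 1 − 0.0212 = 0.9788.

P(¬H | E) ≈ 0.9788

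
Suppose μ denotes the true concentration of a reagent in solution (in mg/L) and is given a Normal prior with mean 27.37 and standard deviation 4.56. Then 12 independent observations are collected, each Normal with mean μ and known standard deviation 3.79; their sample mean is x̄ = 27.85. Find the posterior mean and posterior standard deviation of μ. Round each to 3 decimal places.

Prior precision 1/τ₀² = 1/4.56² = 0.0480917; data precision n/σ² = 12/3.79² = 0.835416.
Posterior precision = 0.0480917 + 0.835416 = 0.883508, giving posterior SD = 1/√0.883508 = 1.064.
Posterior mean = (0.0480917·27.37 + 0.835416·27.85) / 0.883508 = 27.824.

Posterior mean ≈ 27.824; posterior SD ≈ 1.064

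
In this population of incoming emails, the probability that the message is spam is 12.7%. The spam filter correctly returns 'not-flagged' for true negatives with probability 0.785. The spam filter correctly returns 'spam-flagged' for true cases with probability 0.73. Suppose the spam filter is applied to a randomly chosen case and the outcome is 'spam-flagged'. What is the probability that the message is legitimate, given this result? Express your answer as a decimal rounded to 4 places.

P(¬H | E) ≈ 0.6694

Let H be the event that the message is spam. P(H) = 0.127, so P(¬H) = 0.873. With E the 'spam-flagged' result, P(E|H) = 0.73 and P(E|¬H) = 0.215.
P(E) = 0.73·0.127 + 0.215·0.873 = 0.092710 + 0.18770 = 0.28041.
By Bayes' theorem, P(H|E) = 0.092710 / 0.28041 = 0.3306. Hence P(¬H|E) = 1 − 0.3306 = 0.6694.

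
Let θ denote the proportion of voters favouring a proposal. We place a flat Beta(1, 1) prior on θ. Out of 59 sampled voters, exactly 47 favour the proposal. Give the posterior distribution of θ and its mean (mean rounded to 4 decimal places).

Posterior: Beta(48, 13); mean ≈ 0.7869

The binomial likelihood is conjugate to the Beta prior: with 47 successes and 12 failures, the posterior is Beta(1+47, 1+12) = Beta(48, 13).
E[θ | data] = 48/(48+13) = 0.7869.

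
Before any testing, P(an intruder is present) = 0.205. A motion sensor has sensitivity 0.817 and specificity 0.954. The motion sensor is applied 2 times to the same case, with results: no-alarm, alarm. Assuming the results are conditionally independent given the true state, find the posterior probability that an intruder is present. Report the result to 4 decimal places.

Posterior P(H) ≈ 0.4677

Let H be the event that an intruder is present; start with P(H) = 0.205. P('alarm'|H) = 0.817, P('alarm'|¬H) = 0.046.
Update on result 1 ('no-alarm'): P(H) ← 0.183·0.2050 / (0.183·0.2050 + 0.954·0.7950) = 0.037515/0.79595 = 0.0471.
Update on result 2 ('alarm'): P(H) ← 0.817·0.0471 / (0.817·0.0471 + 0.046·0.9529) = 0.038507/0.082339 = 0.4677.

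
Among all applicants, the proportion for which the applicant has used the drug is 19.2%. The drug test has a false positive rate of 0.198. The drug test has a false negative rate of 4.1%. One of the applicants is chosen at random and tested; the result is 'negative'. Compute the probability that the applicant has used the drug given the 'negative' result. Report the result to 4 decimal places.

Write H for 'the applicant has used the drug'. Prior odds H:¬H = 0.192/0.808 = 0.23762. For the 'negative' outcome, the likelihood ratio is 0.041/0.802 = 0.051122.
Posterior odds = 0.23762 × 0.051122 = 0.012148, so P(H|E) = 0.012148/(1+0.012148) = 0.0120.

P(H | E) ≈ 0.0120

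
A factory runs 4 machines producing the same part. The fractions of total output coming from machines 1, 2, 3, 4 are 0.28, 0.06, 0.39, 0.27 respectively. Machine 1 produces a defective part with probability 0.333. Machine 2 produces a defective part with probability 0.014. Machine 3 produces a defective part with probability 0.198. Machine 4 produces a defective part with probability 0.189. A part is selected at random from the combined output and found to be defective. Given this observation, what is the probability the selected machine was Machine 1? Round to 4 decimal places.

Tabulate prior·likelihood by source: [1] prior 0.28, lik 0.333, product 0.09324; [2] prior 0.06, lik 0.014, product 0.0008400; [3] prior 0.39, lik 0.198, product 0.07722; [4] prior 0.27, lik 0.189, product 0.05103.
Normalizing constant = 0.22233; the posterior for Machine 1 is its product over the sum, 0.09324/0.22233 = 0.4194.

Posterior probability ≈ 0.4194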